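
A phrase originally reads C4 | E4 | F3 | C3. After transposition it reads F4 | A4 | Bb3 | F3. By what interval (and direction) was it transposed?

up a perfect fourth

Take the first pair: C4 → F4. C to F spans 4 letter names, so the interval is some kind of fourth.
C4 to F4 is 5 semitones, which makes it a perfect fourth; the second version is higher, so the direction is up.
Checking another pair — C3 → F3 — gives the same interval.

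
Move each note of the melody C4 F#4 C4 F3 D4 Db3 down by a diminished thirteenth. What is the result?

E#2 A##2 E#2 A#1 F##2 F#1

C4 gives E#2
F#4 gives A##2
C4 gives E#2
F3 gives A#1
D4 gives F##2
Db3 gives F#1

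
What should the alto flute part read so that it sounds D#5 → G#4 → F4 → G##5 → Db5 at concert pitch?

G#5 C#5 Bb4 C##6 Gb5

The alto flute sounds a perfect fourth below written, so the written part must be a perfect fourth above concert — transpose each note up.
D#5 becomes G#5
G#4 becomes C#5
F4 becomes Bb4
G##5 becomes C##6
Db5 becomes Gb5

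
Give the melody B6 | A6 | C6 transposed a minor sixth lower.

B6 becomes D#6
A6 becomes C#6
C6 becomes E5

D#6 C#6 E5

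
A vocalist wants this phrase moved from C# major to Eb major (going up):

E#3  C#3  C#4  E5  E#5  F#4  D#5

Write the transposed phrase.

G3 Eb3 Eb4 Gb5 G5 Ab4 F5

From C# up to Eb is a diminished third; apply that to each pitch.
E#3 → G3
C#3 → Eb3
C#4 → Eb4
E5 → Gb5
E#5 → G5
F#4 → Ab4
D#5 → F5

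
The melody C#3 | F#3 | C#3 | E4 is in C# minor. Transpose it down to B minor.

B2 E3 B2 D4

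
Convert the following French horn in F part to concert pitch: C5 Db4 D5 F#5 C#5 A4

F4 Gb3 G4 B4 F#4 D4

The French horn in F sounds a perfect fifth below written, so transpose each written note down a perfect fifth.
C5 becomes F4
Db4 becomes Gb3
D5 becomes G4
F#5 becomes B4
C#5 becomes F#4
A4 becomes D4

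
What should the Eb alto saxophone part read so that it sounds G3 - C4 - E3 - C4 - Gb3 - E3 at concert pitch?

The Eb alto saxophone sounds a major sixth below written, so the written part must be a major sixth above concert — transpose each note up.
G3 → E4
C4 → A4
E3 → C#4
C4 → A4
Gb3 → Eb4
E3 → C#4

E4 A4 C#4 A4 Eb4 C#4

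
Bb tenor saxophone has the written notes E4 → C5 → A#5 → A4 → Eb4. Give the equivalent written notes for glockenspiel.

D1 Bb1 G#2 G1 Db1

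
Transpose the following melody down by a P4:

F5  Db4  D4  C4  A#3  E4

F5 becomes C5
Db4 becomes Ab3
D4 becomes A3
C4 becomes G3
A#3 becomes E#3
E4 becomes B3

C5 Ab3 A3 G3 E#3 B3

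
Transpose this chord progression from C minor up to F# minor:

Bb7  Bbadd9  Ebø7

E7 Eadd9 Aø7

C minor up to F# minor is an augmented fourth; each chord root moves by that interval while the quality stays the same.
Bb7: root Bb up an augmented fourth → E, giving E7.
Bbadd9: root Bb up an augmented fourth → E, giving Eadd9.
Ebø7: root Eb up an augmented fourth → A, giving Aø7.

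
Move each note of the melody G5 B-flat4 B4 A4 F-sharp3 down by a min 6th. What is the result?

G5 to B4
Bb4 to D4
B4 to D#4
A4 to C#4
F#3 to A#2

B4 D4 D#4 C#4 A#2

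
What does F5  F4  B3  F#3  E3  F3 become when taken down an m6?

F5 -> A4
F4 -> A3
B3 -> D#3
F#3 -> A#2
E3 -> G#2
F3 -> A2

A4 A3 D#3 A#2 G#2 A2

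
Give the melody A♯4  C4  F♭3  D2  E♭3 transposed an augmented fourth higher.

D##5 F#4 Bb3 G#2 A3

An augmented fourth up from A#4 gives D##5.
C4 up an augmented fourth is F#4.
An augmented fourth up from Fb3 gives Bb3.
An augmented fourth up from D2 gives G#2.
An augmented fourth up from Eb3 gives A3.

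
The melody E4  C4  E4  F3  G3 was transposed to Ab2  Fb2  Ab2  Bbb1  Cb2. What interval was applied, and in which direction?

Take the first pair: E4 → Ab2. E to A spans 12 letter names, so the interval is some kind of twelfth.
Ab2 to E4 is 20 semitones, which makes it an augmented twelfth; the second version is lower, so the direction is down.
Checking another pair — G3 → Cb2 — gives the same interval.

down an augmented twelfth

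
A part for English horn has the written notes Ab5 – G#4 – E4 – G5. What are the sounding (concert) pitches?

Written C4 on the English horn sounds as F3, a perfect fifth lower; apply that shift to every note.
Ab5 -> Db5
G#4 -> C#4
E4 -> A3
G5 -> C5

Db5 C#4 A3 C5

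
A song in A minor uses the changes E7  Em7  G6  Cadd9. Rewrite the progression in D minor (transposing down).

A minor down to D minor is a perfect fifth; each chord root moves by that interval while the quality stays the same.
E7: root E down a perfect fifth → A, giving A7.
Em7: root E down a perfect fifth → A, giving Am7.
G6: root G down a perfect fifth → C, giving C6.
Cadd9: root C down a perfect fifth → F, giving Fadd9.

A7 Am7 C6 Fadd9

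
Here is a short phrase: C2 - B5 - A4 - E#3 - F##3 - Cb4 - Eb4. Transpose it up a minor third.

C2: a third up reaches E, and 3 semitones makes it Eb2.
A minor third up from B5 gives D6.
A4: a third up reaches C, and 3 semitones makes it C5.
E#3: a third up reaches G, and 3 semitones makes it G#3.
F##3 up a minor third is A#3.
A minor third up from Cb4 gives Ebb4.
Eb4 up a minor third is Gb4.

Eb2 D6 C5 G#3 A#3 Ebb4 Gb4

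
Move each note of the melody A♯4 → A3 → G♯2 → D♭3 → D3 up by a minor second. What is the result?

A#4 -> B4
A3 -> Bb3
G#2 -> A2
Db3 -> Ebb3
D3 -> Eb3

B4 Bb3 A2 Ebb3 Eb3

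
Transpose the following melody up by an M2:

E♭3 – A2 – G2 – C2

F3 B2 A2 D2

Eb3 → F3
A2 → B2
G2 → A2
C2 → D2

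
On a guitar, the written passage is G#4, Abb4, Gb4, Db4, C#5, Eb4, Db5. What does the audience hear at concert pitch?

G#3 Abb3 Gb3 Db3 C#4 Eb3 Db4

Written C4 on the guitar sounds as C3, a perfect octave lower; apply that shift to every note.
G#4 → G#3
Abb4 → Abb3
Gb4 → Gb3
Db4 → Db3
C#5 → C#4
Eb4 → Eb3
Db5 → Db4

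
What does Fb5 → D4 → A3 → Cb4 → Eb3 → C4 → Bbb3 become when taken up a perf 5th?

Fb5 gives Cb6
D4 gives A4
A3 gives E4
Cb4 gives Gb4
Eb3 gives Bb3
C4 gives G4
Bbb3 gives Fb4

Cb6 A4 E4 Gb4 Bb3 G4 Fb4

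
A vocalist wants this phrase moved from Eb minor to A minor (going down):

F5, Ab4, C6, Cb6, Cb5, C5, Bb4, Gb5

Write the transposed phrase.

B4 D4 F#5 F5 F4 F#4 E4 C5

From Eb down to A is a diminished fifth; apply that to each pitch.
F5 → B4
Ab4 → D4
C6 → F#5
Cb6 → F5
Cb5 → F4
C5 → F#4
Bb4 → E4
Gb5 → C5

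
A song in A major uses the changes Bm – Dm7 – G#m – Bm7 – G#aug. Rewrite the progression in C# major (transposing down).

A major down to C# major is a minor sixth; each chord root moves by that interval while the quality stays the same.
Bm: root B down a minor sixth → D#, giving D#m.
Dm7: root D down a minor sixth → F#, giving F#m7.
G#m: root G# down a minor sixth → B#, giving B#m.
Bm7: root B down a minor sixth → D#, giving D#m7.
G#aug: root G# down a minor sixth → B#, giving B#aug.

D#m F#m7 B#m D#m7 B#aug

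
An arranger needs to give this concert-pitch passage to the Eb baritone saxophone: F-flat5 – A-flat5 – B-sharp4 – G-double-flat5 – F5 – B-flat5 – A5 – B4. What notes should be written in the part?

Db7 F7 G##6 Ebb7 D7 G7 F#7 G#6

The Eb baritone saxophone sounds a major thirteenth below written, so the written part must be a major thirteenth above concert — transpose each note up.
Fb5 gives Db7
Ab5 gives F7
B#4 gives G##6
Gbb5 gives Ebb7
F5 gives D7
Bb5 gives G7
A5 gives F#7
B4 gives G#6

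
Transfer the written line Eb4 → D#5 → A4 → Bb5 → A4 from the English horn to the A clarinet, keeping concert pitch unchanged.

First find concert pitch: the English horn sounds a perfect fifth below written, so Eb4 D#5 A4 Bb5 A4 sounds Ab3 G#4 D4 Eb5 D4.
Then write for A clarinet: it sounds a minor third below written, so the part must be a minor third above concert.
Ab3 → Cb4
G#4 → B4
D4 → F4
Eb5 → Gb5
D4 → F4

Cb4 B4 F4 Gb5 F4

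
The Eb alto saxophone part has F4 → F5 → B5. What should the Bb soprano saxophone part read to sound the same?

Bb3 Bb4 E5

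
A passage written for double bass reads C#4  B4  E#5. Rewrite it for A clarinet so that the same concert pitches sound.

First find concert pitch: the double bass sounds a perfect octave below written, so C#4 B4 E#5 sounds C#3 B3 E#4.
Then write for A clarinet: it sounds a minor third below written, so the part must be a minor third above concert.
C#3 → E3
B3 → D4
E#4 → G#4

E3 D4 G#4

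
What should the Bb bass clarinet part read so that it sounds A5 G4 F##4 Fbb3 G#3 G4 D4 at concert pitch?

B6 A5 G##5 Gbb4 A#4 A5 E5

Written C4 sounds as Bb2 on the Bb bass clarinet, so concert pitches are written a major ninth up.
A5 to B6
G4 to A5
F##4 to G##5
Fbb3 to Gbb4
G#3 to A#4
G4 to A5
D4 to E5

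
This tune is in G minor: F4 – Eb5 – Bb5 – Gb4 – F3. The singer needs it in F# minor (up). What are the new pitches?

From G up to F# is a major seventh; apply that to each pitch.
F4 to E5
Eb5 to D6
Bb5 to A6
Gb4 to F5
F3 to E4

E5 D6 A6 F5 E4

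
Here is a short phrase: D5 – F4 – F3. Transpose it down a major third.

Bb4 Db4 Db3

D5 to Bb4
F4 to Db4
F3 to Db3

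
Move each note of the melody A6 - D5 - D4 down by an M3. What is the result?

F6 Bb4 Bb3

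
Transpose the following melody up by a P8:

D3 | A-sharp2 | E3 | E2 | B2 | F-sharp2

D4 A#3 E4 E3 B3 F#3

D3 to D4
A#2 to A#3
E3 to E4
E2 to E3
B2 to B3
F#2 to F#3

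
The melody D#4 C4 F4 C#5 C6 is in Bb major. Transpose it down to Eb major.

G#3 F3 Bb3 F#4 F5

Bb major to Eb major down is a perfect fifth, so every note moves down by that interval.
D#4 -> G#3
C4 -> F3
F4 -> Bb3
C#5 -> F#4
C6 -> F5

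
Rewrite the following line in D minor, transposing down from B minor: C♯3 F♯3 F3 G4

E2 A2 Ab2 Bb3

B minor to D minor down is a major sixth, so every note moves down by that interval.
C#3 → E2
F#3 → A2
F3 → Ab2
G4 → Bb3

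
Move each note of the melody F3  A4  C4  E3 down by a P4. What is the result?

F3 down a perfect fourth is C3.
A4: a fourth down reaches E, and 5 semitones makes it E4.
A perfect fourth down from C4 gives G3.
E3: a fourth down reaches B, and 5 semitones makes it B2.

C3 E4 G3 B2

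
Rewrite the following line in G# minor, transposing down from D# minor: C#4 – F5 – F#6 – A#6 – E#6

F#3 Bb4 B5 D#6 A#5

From D# down to G# is a perfect fifth; apply that to each pitch.
C#4 → F#3
F5 → Bb4
F#6 → B5
A#6 → D#6
E#6 → A#5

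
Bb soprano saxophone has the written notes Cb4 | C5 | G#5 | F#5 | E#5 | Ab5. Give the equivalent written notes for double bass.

Bbb4 Bb5 F#6 E6 D#6 Gb6

First find concert pitch: the Bb soprano saxophone sounds a major second below written, so Cb4 C5 G#5 F#5 E#5 Ab5 sounds Bbb3 Bb4 F#5 E5 D#5 Gb5.
Then write for double bass: it sounds a perfect octave below written, so the part must be a perfect octave above concert.
Bbb3 → Bbb4
Bb4 → Bb5
F#5 → F#6
E5 → E6
D#5 → D#6
Gb5 → Gb6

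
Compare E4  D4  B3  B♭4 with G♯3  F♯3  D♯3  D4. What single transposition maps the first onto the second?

down a minor sixth

Take the first pair: E4 → G#3. E to G spans 6 letter names, so the interval is some kind of sixth.
G#3 to E4 is 8 semitones, which makes it a minor sixth; the second version is lower, so the direction is down.
Checking another pair — Bb4 → D4 — gives the same interval.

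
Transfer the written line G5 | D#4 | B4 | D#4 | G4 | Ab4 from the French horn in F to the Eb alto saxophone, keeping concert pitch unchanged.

A5 E#4 C#5 E#4 A4 Bb4

First find concert pitch: the French horn in F sounds a perfect fifth below written, so G5 D#4 B4 D#4 G4 Ab4 sounds C5 G#3 E4 G#3 C4 Db4.
Then write for Eb alto saxophone: it sounds a major sixth below written, so the part must be a major sixth above concert.
C5 → A5
G#3 → E#4
E4 → C#5
G#3 → E#4
C4 → A4
Db4 → Bb4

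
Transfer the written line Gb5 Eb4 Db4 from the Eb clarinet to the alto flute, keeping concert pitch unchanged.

Ebb6 Cb5 Bbb4

First find concert pitch: the Eb clarinet sounds a minor third above written, so Gb5 Eb4 Db4 sounds Bbb5 Gb4 Fb4.
Then write for alto flute: it sounds a perfect fourth below written, so the part must be a perfect fourth above concert.
Bbb5 → Ebb6
Gb4 → Cb5
Fb4 → Bbb4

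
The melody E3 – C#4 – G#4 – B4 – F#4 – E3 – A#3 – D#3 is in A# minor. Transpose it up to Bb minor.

Fb3 Db4 Ab4 Cb5 Gb4 Fb3 Bb3 Eb3

From A# up to Bb is a diminished second; apply that to each pitch.
E3 gives Fb3
C#4 gives Db4
G#4 gives Ab4
B4 gives Cb5
F#4 gives Gb4
E3 gives Fb3
A#3 gives Bb3
D#3 gives Eb3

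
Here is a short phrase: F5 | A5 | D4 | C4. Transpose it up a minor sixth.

Db6 F6 Bb4 Ab4

F5 to Db6
A5 to F6
D4 to Bb4
C4 to Ab4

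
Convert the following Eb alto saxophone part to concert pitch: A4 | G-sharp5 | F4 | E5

C4 B4 Ab3 G4

The Eb alto saxophone sounds a major sixth below written, so transpose each written note down a major sixth.
A4 becomes C4
G#5 becomes B4
F4 becomes Ab3
E5 becomes G4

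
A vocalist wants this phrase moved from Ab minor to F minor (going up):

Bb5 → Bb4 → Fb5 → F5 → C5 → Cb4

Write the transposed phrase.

G6 G5 Db6 D6 A5 Ab4

Ab minor to F minor up is a major sixth, so every note moves up by that interval.
Bb5 gives G6
Bb4 gives G5
Fb5 gives Db6
F5 gives D6
C5 gives A5
Cb4 gives Ab4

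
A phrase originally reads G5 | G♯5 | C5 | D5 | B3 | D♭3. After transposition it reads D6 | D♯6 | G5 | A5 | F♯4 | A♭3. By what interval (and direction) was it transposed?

up a perfect fifth

Take the first pair: G5 → D6. G to D spans 5 letter names, so the interval is some kind of fifth.
G5 to D6 is 7 semitones, which makes it a perfect fifth; the second version is higher, so the direction is up.
Checking another pair — Db3 → Ab3 — gives the same interval.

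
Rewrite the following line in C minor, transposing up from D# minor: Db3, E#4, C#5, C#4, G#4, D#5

D# minor to C minor up is a diminished seventh, so every note moves up by that interval.
Db3 → Cbb4
E#4 → D5
C#5 → Bb5
C#4 → Bb4
G#4 → F5
D#5 → C6

Cbb4 D5 Bb5 Bb4 F5 C6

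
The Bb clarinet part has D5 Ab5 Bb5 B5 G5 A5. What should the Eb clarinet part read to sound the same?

A4 Eb5 F5 F#5 D5 E5

First find concert pitch: the Bb clarinet sounds a major second below written, so D5 Ab5 Bb5 B5 G5 A5 sounds C5 Gb5 Ab5 A5 F5 G5.
Then write for Eb clarinet: it sounds a minor third above written, so the part must be a minor third below concert.
C5 → A4
Gb5 → Eb5
Ab5 → F5
A5 → F#5
F5 → D5
G5 → E5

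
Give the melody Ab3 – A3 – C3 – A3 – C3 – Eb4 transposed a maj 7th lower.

Bbb2 Bb2 Db2 Bb2 Db2 Fb3

Ab3 → Bbb2
A3 → Bb2
C3 → Db2
A3 → Bb2
C3 → Db2
Eb4 → Fb3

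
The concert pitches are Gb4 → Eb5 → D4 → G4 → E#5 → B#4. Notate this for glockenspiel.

Gb2 Eb3 D2 G2 E#3 B#2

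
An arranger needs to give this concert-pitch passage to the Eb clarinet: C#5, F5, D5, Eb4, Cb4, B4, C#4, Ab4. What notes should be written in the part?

A#4 D5 B4 C4 Ab3 G#4 A#3 F4

The Eb clarinet sounds a minor third above written, so the written part must be a minor third below concert — transpose each note down.
C#5 gives A#4
F5 gives D5
D5 gives B4
Eb4 gives C4
Cb4 gives Ab3
B4 gives G#4
C#4 gives A#3
Ab4 gives F4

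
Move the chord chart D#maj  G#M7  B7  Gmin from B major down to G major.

Bmaj EM7 G7 Ebmin

B major down to G major is a major third; each chord root moves by that interval while the quality stays the same.
D#maj: root D# down a major third → B, giving Bmaj.
G#M7: root G# down a major third → E, giving EM7.
B7: root B down a major third → G, giving G7.
Gmin: root G down a major third → Eb, giving Ebmin.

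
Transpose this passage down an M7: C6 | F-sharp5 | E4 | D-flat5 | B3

C6 down a major seventh is Db5.
F#5: a seventh down reaches G, and 11 semitones makes it G4.
A major seventh down from E4 gives F3.
Db5 down a major seventh is Ebb4.
B3 down a major seventh is C3.

Db5 G4 F3 Ebb4 C3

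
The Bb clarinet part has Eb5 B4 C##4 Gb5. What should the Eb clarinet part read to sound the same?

First find concert pitch: the Bb clarinet sounds a major second below written, so Eb5 B4 C##4 Gb5 sounds Db5 A4 B#3 Fb5.
Then write for Eb clarinet: it sounds a minor third above written, so the part must be a minor third below concert.
Db5 → Bb4
A4 → F#4
B#3 → G##3
Fb5 → Db5

Bb4 F#4 G##3 Db5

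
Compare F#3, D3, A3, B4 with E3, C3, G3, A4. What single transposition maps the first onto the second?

down a major second

Take the first pair: F#3 → E3. F to E spans 2 letter names, so the interval is some kind of second.
E3 to F#3 is 2 semitones, which makes it a major second; the second version is lower, so the direction is down.
Checking another pair — B4 → A4 — gives the same interval.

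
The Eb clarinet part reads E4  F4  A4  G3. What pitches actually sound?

G4 Ab4 C5 Bb3

Written C4 on the Eb clarinet sounds as Eb4, a minor third higher; apply that shift to every note.
E4 → G4
F4 → Ab4
A4 → C5
G3 → Bb3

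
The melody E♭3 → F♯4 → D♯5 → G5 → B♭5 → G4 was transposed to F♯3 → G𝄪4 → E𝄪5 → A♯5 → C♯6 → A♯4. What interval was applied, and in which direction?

up an augmented second

Take the first pair: Eb3 → F#3. E to F spans 2 letter names, so the interval is some kind of second.
Eb3 to F#3 is 3 semitones, which makes it an augmented second; the second version is higher, so the direction is up.
Checking another pair — G4 → A#4 — gives the same interval.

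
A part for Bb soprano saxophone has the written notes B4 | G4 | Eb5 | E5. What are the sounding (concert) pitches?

Written C4 on the Bb soprano saxophone sounds as Bb3, a major second lower; apply that shift to every note.
B4 to A4
G4 to F4
Eb5 to Db5
E5 to D5

A4 F4 Db5 D5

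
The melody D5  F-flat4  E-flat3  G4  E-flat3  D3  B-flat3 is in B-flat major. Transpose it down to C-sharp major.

E#4 G3 F#2 A#3 F#2 E#2 C#3

From B-flat down to C-sharp is a diminished seventh; apply that to each pitch.
D5 → E#4
Fb4 → G3
Eb3 → F#2
G4 → A#3
Eb3 → F#2
D3 → E#2
Bb3 → C#3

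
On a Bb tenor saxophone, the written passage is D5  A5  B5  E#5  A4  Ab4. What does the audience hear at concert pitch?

The Bb tenor saxophone sounds a major ninth below written, so transpose each written note down a major ninth.
D5 gives C4
A5 gives G4
B5 gives A4
E#5 gives D#4
A4 gives G3
Ab4 gives Gb3

C4 G4 A4 D#4 G3 Gb3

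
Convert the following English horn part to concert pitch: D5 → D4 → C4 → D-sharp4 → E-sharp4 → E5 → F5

The English horn sounds a perfect fifth below written, so transpose each written note down a perfect fifth.
D5 -> G4
D4 -> G3
C4 -> F3
D#4 -> G#3
E#4 -> A#3
E5 -> A4
F5 -> Bb4

G4 G3 F3 G#3 A#3 A4 Bb4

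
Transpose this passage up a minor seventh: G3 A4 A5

G3: a seventh up reaches F, and 10 semitones makes it F4.
A4 up a minor seventh is G5.
A5: a seventh up reaches G, and 10 semitones makes it G6.

F4 G5 G6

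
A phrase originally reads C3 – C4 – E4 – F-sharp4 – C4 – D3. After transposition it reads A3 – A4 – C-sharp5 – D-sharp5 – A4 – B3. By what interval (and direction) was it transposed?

up a major sixth

Take the first pair: C3 → A3. C to A spans 6 letter names, so the interval is some kind of sixth.
C3 to A3 is 9 semitones, which makes it a major sixth; the second version is higher, so the direction is up.
Checking another pair — D3 → B3 — gives the same interval.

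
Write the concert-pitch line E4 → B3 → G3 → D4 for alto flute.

Written C4 sounds as G3 on the alto flute, so concert pitches are written a perfect fourth up.
E4 -> A4
B3 -> E4
G3 -> C4
D4 -> G4

A4 E4 C4 G4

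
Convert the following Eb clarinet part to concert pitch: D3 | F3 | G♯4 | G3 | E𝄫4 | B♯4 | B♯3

Written C4 on the Eb clarinet sounds as Eb4, a minor third higher; apply that shift to every note.
D3 gives F3
F3 gives Ab3
G#4 gives B4
G3 gives Bb3
Ebb4 gives Gbb4
B#4 gives D#5
B#3 gives D#4

F3 Ab3 B4 Bb3 Gbb4 D#5 D#4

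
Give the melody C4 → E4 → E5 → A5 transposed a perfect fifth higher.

C4 becomes G4
E4 becomes B4
E5 becomes B5
A5 becomes E6

G4 B4 B5 E6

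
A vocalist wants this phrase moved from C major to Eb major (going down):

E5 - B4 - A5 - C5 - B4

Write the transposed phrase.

G4 D4 C5 Eb4 D4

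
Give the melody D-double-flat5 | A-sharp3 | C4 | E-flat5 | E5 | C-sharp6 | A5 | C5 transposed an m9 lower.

Cb4 G##2 B2 D4 D#4 B#4 G#4 B3

Dbb5 gives Cb4
A#3 gives G##2
C4 gives B2
Eb5 gives D4
E5 gives D#4
C#6 gives B#4
A5 gives G#4
C5 gives B3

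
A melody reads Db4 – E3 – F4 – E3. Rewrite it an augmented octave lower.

Dbb3 Eb2 Fb3 Eb2

Db4 -> Dbb3
E3 -> Eb2
F4 -> Fb3
E3 -> Eb2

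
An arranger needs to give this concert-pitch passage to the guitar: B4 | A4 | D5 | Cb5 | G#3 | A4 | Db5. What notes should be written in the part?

The guitar sounds a perfect octave below written, so the written part must be a perfect octave above concert — transpose each note up.
B4 gives B5
A4 gives A5
D5 gives D6
Cb5 gives Cb6
G#3 gives G#4
A4 gives A5
Db5 gives Db6

B5 A5 D6 Cb6 G#4 A5 Db6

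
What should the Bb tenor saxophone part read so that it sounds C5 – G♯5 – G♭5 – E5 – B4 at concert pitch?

D6 A#6 Ab6 F#6 C#6

Written C4 sounds as Bb2 on the Bb tenor saxophone, so concert pitches are written a major ninth up.
C5 gives D6
G#5 gives A#6
Gb5 gives Ab6
E5 gives F#6
B4 gives C#6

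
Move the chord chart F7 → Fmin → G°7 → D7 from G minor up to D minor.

C7 Cmin D°7 A7

G minor up to D minor is a perfect fifth; each chord root moves by that interval while the quality stays the same.
F7: root F up a perfect fifth → C, giving C7.
Fmin: root F up a perfect fifth → C, giving Cmin.
G°7: root G up a perfect fifth → D, giving D°7.
D7: root D up a perfect fifth → A, giving A7.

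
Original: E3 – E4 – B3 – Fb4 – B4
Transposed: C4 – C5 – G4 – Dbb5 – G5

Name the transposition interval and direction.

up a minor sixth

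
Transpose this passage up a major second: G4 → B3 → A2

A4 C#4 B2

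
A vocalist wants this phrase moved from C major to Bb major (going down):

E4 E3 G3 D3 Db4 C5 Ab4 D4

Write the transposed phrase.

C major to Bb major down is a major second, so every note moves down by that interval.
E4 → D4
E3 → D3
G3 → F3
D3 → C3
Db4 → Cb4
C5 → Bb4
Ab4 → Gb4
D4 → C4

D4 D3 F3 C3 Cb4 Bb4 Gb4 C4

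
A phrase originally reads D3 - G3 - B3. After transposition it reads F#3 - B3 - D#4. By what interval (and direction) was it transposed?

up a major third

From D3 to F#3 is 3 letter names — a third of some quality.
D3 to F#3 is 4 semitones, which makes it a major third; the second version is higher, so the direction is up.
Checking another pair — B3 → D#4 — gives the same interval.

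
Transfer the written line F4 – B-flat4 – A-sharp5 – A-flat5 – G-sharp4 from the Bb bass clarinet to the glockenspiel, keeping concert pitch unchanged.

First find concert pitch: the Bb bass clarinet sounds a major ninth below written, so F4 B-flat4 A-sharp5 A-flat5 G-sharp4 sounds Eb3 Ab3 G#4 Gb4 F#3.
Then write for glockenspiel: it sounds a perfect fifteenth above written, so the part must be a perfect fifteenth below concert.
Eb3 → Eb1
Ab3 → Ab1
G#4 → G#2
Gb4 → Gb2
F#3 → F#1

Eb1 Ab1 G#2 Gb2 F#1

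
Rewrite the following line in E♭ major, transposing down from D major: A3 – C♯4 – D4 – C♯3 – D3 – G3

Bb2 D3 Eb3 D2 Eb2 Ab2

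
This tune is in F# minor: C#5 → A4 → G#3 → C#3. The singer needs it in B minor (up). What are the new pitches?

F#5 D5 C#4 F#3

F# minor to B minor up is a perfect fourth, so every note moves up by that interval.
C#5 to F#5
A4 to D5
G#3 to C#4
C#3 to F#3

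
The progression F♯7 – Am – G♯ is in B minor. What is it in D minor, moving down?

A7 Cm B

B minor down to D minor is a major sixth; each chord root moves by that interval while the quality stays the same.
F♯7: root F♯ down a major sixth → A, giving A7.
Am: root A down a major sixth → C, giving Cm.
G♯: root G♯ down a major sixth → B, giving B.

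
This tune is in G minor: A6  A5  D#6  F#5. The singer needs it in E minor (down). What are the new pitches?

From G down to E is a minor third; apply that to each pitch.
A6 to F#6
A5 to F#5
D#6 to B#5
F#5 to D#5

F#6 F#5 B#5 D#5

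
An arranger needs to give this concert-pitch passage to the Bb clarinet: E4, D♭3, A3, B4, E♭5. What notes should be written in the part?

F#4 Eb3 B3 C#5 F5

Written C4 sounds as Bb3 on the Bb clarinet, so concert pitches are written a major second up.
E4 to F#4
Db3 to Eb3
A3 to B3
B4 to C#5
Eb5 to F5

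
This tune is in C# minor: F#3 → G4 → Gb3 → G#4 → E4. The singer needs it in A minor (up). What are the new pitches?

D4 Eb5 Ebb4 E5 C5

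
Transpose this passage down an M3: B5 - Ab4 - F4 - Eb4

G5 Fb4 Db4 Cb4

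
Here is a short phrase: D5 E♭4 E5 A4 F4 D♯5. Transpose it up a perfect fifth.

A5 Bb4 B5 E5 C5 A#5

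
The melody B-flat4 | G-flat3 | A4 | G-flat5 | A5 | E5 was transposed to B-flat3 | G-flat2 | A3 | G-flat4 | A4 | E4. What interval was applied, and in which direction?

down a perfect octave

Take the first pair: Bb4 → Bb3. B to B spans 8 letter names, so the interval is some kind of octave.
Bb3 to Bb4 is 12 semitones, which makes it a perfect octave; the second version is lower, so the direction is down.
Checking another pair — E5 → E4 — gives the same interval.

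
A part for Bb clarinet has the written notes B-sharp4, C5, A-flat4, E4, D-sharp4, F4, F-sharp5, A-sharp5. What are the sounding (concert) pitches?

A#4 Bb4 Gb4 D4 C#4 Eb4 E5 G#5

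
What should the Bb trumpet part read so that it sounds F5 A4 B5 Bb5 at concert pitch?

G5 B4 C#6 C6

The Bb trumpet sounds a major second below written, so the written part must be a major second above concert — transpose each note up.
F5 becomes G5
A4 becomes B4
B5 becomes C#6
Bb5 becomes C6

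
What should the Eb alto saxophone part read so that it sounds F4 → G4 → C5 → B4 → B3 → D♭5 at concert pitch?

D5 E5 A5 G#5 G#4 Bb5

The Eb alto saxophone sounds a major sixth below written, so the written part must be a major sixth above concert — transpose each note up.
F4 gives D5
G4 gives E5
C5 gives A5
B4 gives G#5
B3 gives G#4
Db5 gives Bb5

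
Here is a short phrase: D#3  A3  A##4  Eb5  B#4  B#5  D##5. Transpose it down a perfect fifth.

G#2 D3 D##4 Ab4 E#4 E#5 G##4

D#3 gives G#2
A3 gives D3
A##4 gives D##4
Eb5 gives Ab4
B#4 gives E#4
B#5 gives E#5
D##5 gives G##4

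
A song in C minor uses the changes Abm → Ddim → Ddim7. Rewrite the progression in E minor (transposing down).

C minor down to E minor is a minor sixth; each chord root moves by that interval while the quality stays the same.
Abm: root Ab down a minor sixth → C, giving Cm.
Ddim: root D down a minor sixth → F#, giving F#dim.
Ddim7: root D down a minor sixth → F#, giving F#dim7.

Cm F#dim F#dim7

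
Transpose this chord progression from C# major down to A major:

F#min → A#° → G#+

C# major down to A major is a major third; each chord root moves by that interval while the quality stays the same.
F#min: root F# down a major third → D, giving Dmin.
A#°: root A# down a major third → F#, giving F#°.
G#+: root G# down a major third → E, giving E+.

Dmin F#° E+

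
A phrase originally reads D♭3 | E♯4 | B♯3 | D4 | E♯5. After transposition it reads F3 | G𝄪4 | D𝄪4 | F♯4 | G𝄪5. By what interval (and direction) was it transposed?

up a major third

Take the first pair: Db3 → F3. D to F spans 3 letter names, so the interval is some kind of third.
Db3 to F3 is 4 semitones, which makes it a major third; the second version is higher, so the direction is up.
Checking another pair — E#5 → G##5 — gives the same interval.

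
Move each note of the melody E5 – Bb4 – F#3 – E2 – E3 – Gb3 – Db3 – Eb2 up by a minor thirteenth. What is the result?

E5: a thirteenth up reaches C, and 20 semitones makes it C7.
A minor thirteenth up from Bb4 gives Gb6.
F#3 up a minor thirteenth is D5.
A minor thirteenth up from E2 gives C4.
E3: a thirteenth up reaches C, and 20 semitones makes it C5.
Gb3 up a minor thirteenth is Ebb5.
Db3 up a minor thirteenth is Bbb4.
A minor thirteenth up from Eb2 gives Cb4.

C7 Gb6 D5 C4 C5 Ebb5 Bbb4 Cb4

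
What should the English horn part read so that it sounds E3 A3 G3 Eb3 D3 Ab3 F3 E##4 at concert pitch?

The English horn sounds a perfect fifth below written, so the written part must be a perfect fifth above concert — transpose each note up.
E3 becomes B3
A3 becomes E4
G3 becomes D4
Eb3 becomes Bb3
D3 becomes A3
Ab3 becomes Eb4
F3 becomes C4
E##4 becomes B##4

B3 E4 D4 Bb3 A3 Eb4 C4 B##4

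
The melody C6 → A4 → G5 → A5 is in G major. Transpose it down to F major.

G major to F major down is a major second, so every note moves down by that interval.
C6 gives Bb5
A4 gives G4
G5 gives F5
A5 gives G5

Bb5 G4 F5 G5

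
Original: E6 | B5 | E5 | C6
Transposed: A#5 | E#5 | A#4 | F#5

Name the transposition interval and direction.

down a diminished fifth

Take the first pair: E6 → A#5. E to A spans 5 letter names, so the interval is some kind of fifth.
A#5 to E6 is 6 semitones, which makes it a diminished fifth; the second version is lower, so the direction is down.
Checking another pair — C6 → F#5 — gives the same interval.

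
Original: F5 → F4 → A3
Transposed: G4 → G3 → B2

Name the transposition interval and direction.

down a minor seventh

Take the first pair: F5 → G4. F to G spans 7 letter names, so the interval is some kind of seventh.
G4 to F5 is 10 semitones, which makes it a minor seventh; the second version is lower, so the direction is down.
Checking another pair — A3 → B2 — gives the same interval.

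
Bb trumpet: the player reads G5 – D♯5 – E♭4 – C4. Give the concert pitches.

F5 C#5 Db4 Bb3

The Bb trumpet sounds a major second below written, so transpose each written note down a major second.
G5 gives F5
D#5 gives C#5
Eb4 gives Db4
C4 gives Bb3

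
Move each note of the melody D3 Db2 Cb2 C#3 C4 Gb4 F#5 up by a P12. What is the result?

A4 Ab3 Gb3 G#4 G5 Db6 C#7

A perfect twelfth up from D3 gives A4.
Db2 up a perfect twelfth is Ab3.
A perfect twelfth up from Cb2 gives Gb3.
C#3: a twelfth up reaches G, and 19 semitones makes it G#4.
C4: a twelfth up reaches G, and 19 semitones makes it G5.
Gb4 up a perfect twelfth is Db6.
A perfect twelfth up from F#5 gives C#7.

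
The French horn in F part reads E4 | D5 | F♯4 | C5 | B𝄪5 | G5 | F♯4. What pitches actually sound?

The French horn in F sounds a perfect fifth below written, so transpose each written note down a perfect fifth.
E4 gives A3
D5 gives G4
F#4 gives B3
C5 gives F4
B##5 gives E##5
G5 gives C5
F#4 gives B3

A3 G4 B3 F4 E##5 C5 B3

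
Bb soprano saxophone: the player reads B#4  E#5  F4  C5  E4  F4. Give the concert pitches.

A#4 D#5 Eb4 Bb4 D4 Eb4

The Bb soprano saxophone sounds a major second below written, so transpose each written note down a major second.
B#4 -> A#4
E#5 -> D#5
F4 -> Eb4
C5 -> Bb4
E4 -> D4
F4 -> Eb4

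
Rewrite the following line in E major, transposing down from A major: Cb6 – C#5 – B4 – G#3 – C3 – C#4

Gb5 G#4 F#4 D#3 G2 G#3

A major to E major down is a perfect fourth, so every note moves down by that interval.
Cb6 to Gb5
C#5 to G#4
B4 to F#4
G#3 to D#3
C3 to G2
C#4 to G#3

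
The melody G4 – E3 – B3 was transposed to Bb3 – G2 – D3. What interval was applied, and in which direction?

down a major sixth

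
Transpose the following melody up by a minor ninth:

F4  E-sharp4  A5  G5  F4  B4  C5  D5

Gb5 F#5 Bb6 Ab6 Gb5 C6 Db6 Eb6

F4 gives Gb5
E#4 gives F#5
A5 gives Bb6
G5 gives Ab6
F4 gives Gb5
B4 gives C6
C5 gives Db6
D5 gives Eb6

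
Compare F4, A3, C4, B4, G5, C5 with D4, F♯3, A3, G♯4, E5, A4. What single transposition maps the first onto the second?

From F4 to D4 is 3 letter names — a third of some quality.
D4 to F4 is 3 semitones, which makes it a minor third; the second version is lower, so the direction is down.
Checking another pair — C5 → A4 — gives the same interval.

down a minor third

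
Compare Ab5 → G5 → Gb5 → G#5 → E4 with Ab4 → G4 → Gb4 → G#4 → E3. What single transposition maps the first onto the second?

down a perfect octave

Take the first pair: Ab5 → Ab4. A to A spans 8 letter names, so the interval is some kind of octave.
Ab4 to Ab5 is 12 semitones, which makes it a perfect octave; the second version is lower, so the direction is down.
Checking another pair — E4 → E3 — gives the same interval.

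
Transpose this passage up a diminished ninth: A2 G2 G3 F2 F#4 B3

Bbb3 Abb3 Abb4 Gbb3 Gb5 Cb5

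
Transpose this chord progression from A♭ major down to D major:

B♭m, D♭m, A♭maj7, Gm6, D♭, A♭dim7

A♭ major down to D major is a diminished fifth; each chord root moves by that interval while the quality stays the same.
B♭m: root B♭ down a diminished fifth → E, giving Em.
D♭m: root D♭ down a diminished fifth → G, giving Gm.
A♭maj7: root A♭ down a diminished fifth → D, giving Dmaj7.
Gm6: root G down a diminished fifth → C#, giving C#m6.
D♭: root D♭ down a diminished fifth → G, giving G.
A♭dim7: root A♭ down a diminished fifth → D, giving Ddim7.

Em Gm Dmaj7 C#m6 G Ddim7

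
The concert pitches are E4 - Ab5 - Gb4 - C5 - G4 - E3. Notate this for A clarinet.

The A clarinet sounds a minor third below written, so the written part must be a minor third above concert — transpose each note up.
E4 -> G4
Ab5 -> Cb6
Gb4 -> Bbb4
C5 -> Eb5
G4 -> Bb4
E3 -> G3

G4 Cb6 Bbb4 Eb5 Bb4 G3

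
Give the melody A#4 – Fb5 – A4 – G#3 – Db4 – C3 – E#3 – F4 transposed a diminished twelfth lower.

A diminished twelfth down from A#4 gives D##3.
A diminished twelfth down from Fb5 gives Bb3.
A4: a twelfth down reaches D, and 18 semitones makes it D#3.
G#3: a twelfth down reaches C, and 18 semitones makes it C##2.
Db4 down a diminished twelfth is G2.
A diminished twelfth down from C3 gives F#1.
E#3: a twelfth down reaches A, and 18 semitones makes it A##1.
F4 down a diminished twelfth is B2.

D##3 Bb3 D#3 C##2 G2 F#1 A##1 B2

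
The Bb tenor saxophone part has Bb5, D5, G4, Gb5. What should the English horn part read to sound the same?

First find concert pitch: the Bb tenor saxophone sounds a major ninth below written, so Bb5 D5 G4 Gb5 sounds Ab4 C4 F3 Fb4.
Then write for English horn: it sounds a perfect fifth below written, so the part must be a perfect fifth above concert.
Ab4 → Eb5
C4 → G4
F3 → C4
Fb4 → Cb5

Eb5 G4 C4 Cb5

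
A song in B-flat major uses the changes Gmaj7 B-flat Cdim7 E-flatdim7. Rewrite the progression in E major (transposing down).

B-flat major down to E major is a diminished fifth; each chord root moves by that interval while the quality stays the same.
Gmaj7: root G down a diminished fifth → C#, giving C#maj7.
B-flat: root B-flat down a diminished fifth → E, giving E.
Cdim7: root C down a diminished fifth → F#, giving F#dim7.
E-flatdim7: root E-flat down a diminished fifth → A, giving Adim7.

C#maj7 E F#dim7 Adim7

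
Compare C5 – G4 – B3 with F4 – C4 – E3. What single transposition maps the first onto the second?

down a perfect fifth

From C5 to F4 is 5 letter names — a fifth of some quality.
F4 to C5 is 7 semitones, which makes it a perfect fifth; the second version is lower, so the direction is down.
Checking another pair — B3 → E3 — gives the same interval.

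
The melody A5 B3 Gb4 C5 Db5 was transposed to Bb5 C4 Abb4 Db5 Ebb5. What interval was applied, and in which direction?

Take the first pair: A5 → Bb5. A to B spans 2 letter names, so the interval is some kind of second.
A5 to Bb5 is 1 semitone, which makes it a minor second; the second version is higher, so the direction is up.
Checking another pair — Db5 → Ebb5 — gives the same interval.

up a minor second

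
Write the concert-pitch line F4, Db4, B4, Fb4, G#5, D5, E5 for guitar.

F5 Db5 B5 Fb5 G#6 D6 E6

Written C4 sounds as C3 on the guitar, so concert pitches are written a perfect octave up.
F4 -> F5
Db4 -> Db5
B4 -> B5
Fb4 -> Fb5
G#5 -> G#6
D5 -> D6
E5 -> E6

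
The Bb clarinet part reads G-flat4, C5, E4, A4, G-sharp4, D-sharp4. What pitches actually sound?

Fb4 Bb4 D4 G4 F#4 C#4

The Bb clarinet sounds a major second below written, so transpose each written note down a major second.
Gb4 gives Fb4
C5 gives Bb4
E4 gives D4
A4 gives G4
G#4 gives F#4
D#4 gives C#4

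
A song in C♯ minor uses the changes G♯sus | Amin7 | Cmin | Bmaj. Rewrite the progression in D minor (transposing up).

C♯ minor up to D minor is a minor second; each chord root moves by that interval while the quality stays the same.
G♯sus: root G♯ up a minor second → A, giving Asus.
Amin7: root A up a minor second → Bb, giving Bbmin7.
Cmin: root C up a minor second → Db, giving Dbmin.
Bmaj: root B up a minor second → C, giving Cmaj.

Asus Bbmin7 Dbmin Cmaj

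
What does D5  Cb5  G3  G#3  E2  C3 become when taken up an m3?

F5 Ebb5 Bb3 B3 G2 Eb3

D5: a third up reaches F, and 3 semitones makes it F5.
Cb5 up a minor third is Ebb5.
A minor third up from G3 gives Bb3.
G#3 up a minor third is B3.
A minor third up from E2 gives G2.
C3: a third up reaches E, and 3 semitones makes it Eb3.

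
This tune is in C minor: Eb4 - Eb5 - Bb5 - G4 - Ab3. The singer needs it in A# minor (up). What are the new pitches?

From C up to A# is an augmented sixth; apply that to each pitch.
Eb4 gives C#5
Eb5 gives C#6
Bb5 gives G#6
G4 gives E#5
Ab3 gives F#4

C#5 C#6 G#6 E#5 F#4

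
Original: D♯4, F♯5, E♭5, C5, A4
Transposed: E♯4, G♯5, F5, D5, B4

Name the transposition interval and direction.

up a major second

From D#4 to E#4 is 2 letter names — a second of some quality.
D#4 to E#4 is 2 semitones, which makes it a major second; the second version is higher, so the direction is up.
Checking another pair — A4 → B4 — gives the same interval.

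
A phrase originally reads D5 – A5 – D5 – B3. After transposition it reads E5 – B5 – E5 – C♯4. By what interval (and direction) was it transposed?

up a major second

From D5 to E5 is 2 letter names — a second of some quality.
D5 to E5 is 2 semitones, which makes it a major second; the second version is higher, so the direction is up.
Checking another pair — B3 → C#4 — gives the same interval.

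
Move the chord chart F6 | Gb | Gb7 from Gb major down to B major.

Gb major down to B major is a diminished sixth; each chord root moves by that interval while the quality stays the same.
F6: root F down a diminished sixth → A#, giving A#6.
Gb: root Gb down a diminished sixth → B, giving B.
Gb7: root Gb down a diminished sixth → B, giving B7.

A#6 B B7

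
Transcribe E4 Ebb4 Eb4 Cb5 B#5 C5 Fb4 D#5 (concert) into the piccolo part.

The piccolo sounds a perfect octave above written, so the written part must be a perfect octave below concert — transpose each note down.
E4 gives E3
Ebb4 gives Ebb3
Eb4 gives Eb3
Cb5 gives Cb4
B#5 gives B#4
C5 gives C4
Fb4 gives Fb3
D#5 gives D#4

E3 Ebb3 Eb3 Cb4 B#4 C4 Fb3 D#4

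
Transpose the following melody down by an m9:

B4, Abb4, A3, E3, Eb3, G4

B4 becomes A#3
Abb4 becomes Gb3
A3 becomes G#2
E3 becomes D#2
Eb3 becomes D2
G4 becomes F#3

A#3 Gb3 G#2 D#2 D2 F#3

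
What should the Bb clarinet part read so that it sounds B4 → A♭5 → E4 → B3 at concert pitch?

C#5 Bb5 F#4 C#4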